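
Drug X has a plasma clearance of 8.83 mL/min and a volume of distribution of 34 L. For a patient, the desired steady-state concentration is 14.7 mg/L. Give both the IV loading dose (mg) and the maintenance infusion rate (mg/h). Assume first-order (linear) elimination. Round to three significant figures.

Loading: fill Vd to C_target → 34.00 L × 14.7 mg/L = 499.8 mg
Convert clearance: 8.83 mL/min × 60 min/h ÷ 1000 mL/L = 0.5298 L/h
Infusion rate = 0.5298 L/h × 14.7 mg/L = 7.788 mg/h

(a) 500 mg; (b) 7.79 mg/h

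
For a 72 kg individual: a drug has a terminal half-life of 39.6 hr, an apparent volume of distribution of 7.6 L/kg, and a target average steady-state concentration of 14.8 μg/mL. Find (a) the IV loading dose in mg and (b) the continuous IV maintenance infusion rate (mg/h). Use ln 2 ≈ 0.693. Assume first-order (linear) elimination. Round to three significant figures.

(a) 8100 mg; (b) 142 mg/h

Vd(total) = 72 kg × 7.6 L/kg = 547.2 L
LD = Vd × C = 547.2 × 14.8 = 8099 mg
CL = 0.693 × Vd / t½ = 0.693 × 547.2 / 39.6 = 9.576 L/h
Infusion rate = CL × Css = 9.576 × 14.8 = 141.7 mg/h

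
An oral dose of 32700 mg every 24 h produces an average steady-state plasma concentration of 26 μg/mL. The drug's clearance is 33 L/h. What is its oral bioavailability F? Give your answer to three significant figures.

F·D/τ = CL·Css at steady state → F = CL·Css·τ / D.
F = 33 × 26 × 24 / 32700 = 0.630

0.630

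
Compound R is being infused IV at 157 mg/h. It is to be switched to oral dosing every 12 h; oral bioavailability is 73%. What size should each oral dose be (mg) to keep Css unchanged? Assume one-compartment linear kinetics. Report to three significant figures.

2580 mg

To maintain the same Css, the systemic dosing rate must be unchanged: F·D/τ = infusion rate.
D = rate × τ / F = 157 × 12 / 0.73 = 2581 mg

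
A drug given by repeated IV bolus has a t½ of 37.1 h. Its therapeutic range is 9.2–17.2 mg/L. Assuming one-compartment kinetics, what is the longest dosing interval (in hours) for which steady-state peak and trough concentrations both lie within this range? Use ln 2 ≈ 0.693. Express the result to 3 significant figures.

k = 0.693 / t½ = 0.693 / 37.1 = 0.01868 h⁻¹
Between IV bolus doses, concentration decays as C = C₀·e^(−kτ), so C_peak/C_trough = e^(kτ).
τ_max = ln(C_peak/C_trough) / k = ln(17.2/9.2) / 0.01868 = 0.6257 / 0.01868 = 33.50 h

33.5 h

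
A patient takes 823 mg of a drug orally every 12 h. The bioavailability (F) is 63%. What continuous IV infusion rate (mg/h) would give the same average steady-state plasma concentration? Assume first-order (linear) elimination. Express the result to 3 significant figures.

Equivalent systemic input: infusion rate = F·D/τ.
Rate = 0.63 × 823 / 12 = 43.21 mg/h

43.2 mg/h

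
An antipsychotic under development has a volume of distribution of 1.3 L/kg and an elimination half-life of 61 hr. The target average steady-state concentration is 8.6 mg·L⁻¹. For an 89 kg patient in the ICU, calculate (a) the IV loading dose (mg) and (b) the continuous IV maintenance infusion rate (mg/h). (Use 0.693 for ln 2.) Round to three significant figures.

Vd = 1.3 L/kg × 89 kg = 115.7 L
LD = Vd × C = 115.7 × 8.6 = 995.0 mg
CL = 0.693 × Vd / t½ = 0.693 × 115.7 / 61 = 1.314 L/h
Infusion rate = CL × Css = 1.314 × 8.6 = 11.30 mg/h

(a) 995 mg; (b) 11.3 mg/h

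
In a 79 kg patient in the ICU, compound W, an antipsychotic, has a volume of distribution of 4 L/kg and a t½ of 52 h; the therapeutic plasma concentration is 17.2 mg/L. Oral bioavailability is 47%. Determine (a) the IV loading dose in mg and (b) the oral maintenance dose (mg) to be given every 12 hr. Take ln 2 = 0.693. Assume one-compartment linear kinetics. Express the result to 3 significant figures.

(a) 5440 mg; (b) 1850 mg

Vd = 4 L/kg × 79 kg = 316.0 L
LD = Vd × C = 316.0 × 17.2 = 5435 mg
CL = 0.693 × Vd / t½ = 0.693 × 316.0 / 52 = 4.211 L/h
D = CL × Css × τ / F = 4.211 × 17.2 × 12 / 0.47 = 1849 mg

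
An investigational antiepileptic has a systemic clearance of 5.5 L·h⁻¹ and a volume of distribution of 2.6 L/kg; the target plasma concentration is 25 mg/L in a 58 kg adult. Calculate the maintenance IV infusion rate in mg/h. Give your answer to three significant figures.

138 mg/h

Infusion rate = CL · Css = 5.500 L/h × 25 mg/L = 137.5 mg/h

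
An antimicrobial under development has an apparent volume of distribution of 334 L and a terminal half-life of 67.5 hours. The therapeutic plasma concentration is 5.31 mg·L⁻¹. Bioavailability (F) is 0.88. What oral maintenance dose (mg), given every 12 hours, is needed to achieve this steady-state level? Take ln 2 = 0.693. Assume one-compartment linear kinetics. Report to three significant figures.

248 mg

k = 0.693/67.5 = 0.01027 h⁻¹, so CL = k·Vd = 0.01027 × 334.0 = 3.430 L/h
D = CL × Css × τ / F = 3.430 × 5.31 × 12 / 0.88 = 248.4 mg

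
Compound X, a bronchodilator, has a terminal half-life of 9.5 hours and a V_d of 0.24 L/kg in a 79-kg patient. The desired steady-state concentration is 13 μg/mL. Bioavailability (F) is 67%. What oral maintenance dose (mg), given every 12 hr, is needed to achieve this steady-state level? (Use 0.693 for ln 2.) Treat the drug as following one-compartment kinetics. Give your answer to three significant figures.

Vd = 0.24 L/kg × 79 kg = 18.96 L
CL = 0.693 × Vd / t½ = 0.693 × 18.96 / 9.5 = 1.383 L/h
D = CL × Css × τ / F = 1.383 × 13 × 12 / 0.67 = 322.0 mg

322 mg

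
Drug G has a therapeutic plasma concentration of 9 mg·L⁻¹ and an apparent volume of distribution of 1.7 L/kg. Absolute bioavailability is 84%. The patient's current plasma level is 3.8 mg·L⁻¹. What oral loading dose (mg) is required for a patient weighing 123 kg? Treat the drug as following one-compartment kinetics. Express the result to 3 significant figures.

1290 mg

Total Vd = 1.7 × 123 = 209.1 L
Concentration deficit ΔC = 9 − 3.8 = 5.200 mg/L
LD = Vd × ΔC / F = 209.1 × 5.200 / 0.84 = 1294 mg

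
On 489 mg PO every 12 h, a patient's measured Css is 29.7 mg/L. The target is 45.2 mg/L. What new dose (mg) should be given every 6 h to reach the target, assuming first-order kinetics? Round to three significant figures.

372 mg

For first-order elimination, Css ∝ F·D/(CL·τ); F and CL are unchanged, so Css ∝ D/τ.
D₂ = D₁ × (Css,target / Css,current) × (τ₂/τ₁) = 489 × (45.2/29.7) × (6/12) = 372.1 mg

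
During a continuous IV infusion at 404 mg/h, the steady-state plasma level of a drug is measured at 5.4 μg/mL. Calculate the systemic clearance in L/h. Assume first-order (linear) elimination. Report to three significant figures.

74.8 L/h

At steady state, infusion rate = CL × Css, so CL = rate / Css.
CL = 404 / 5.4 = 74.81 L/h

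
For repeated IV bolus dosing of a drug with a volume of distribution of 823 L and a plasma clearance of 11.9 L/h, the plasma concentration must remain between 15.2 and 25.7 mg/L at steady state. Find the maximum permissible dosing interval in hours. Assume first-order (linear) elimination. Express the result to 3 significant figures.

36.3 h

k = CL / Vd = 11.90 / 823.0 = 0.01446 h⁻¹
Between IV bolus doses, concentration decays as C = C₀·e^(−kτ), so C_peak/C_trough = e^(kτ).
τ_max = ln(C_peak/C_trough) / k = ln(25.7/15.2) / 0.01446 = 0.5252 / 0.01446 = 36.32 h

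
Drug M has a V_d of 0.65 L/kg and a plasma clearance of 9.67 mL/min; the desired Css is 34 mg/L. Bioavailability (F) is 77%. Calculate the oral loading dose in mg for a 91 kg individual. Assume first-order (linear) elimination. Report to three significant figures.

2610 mg

Total Vd = 0.65 × 91 = 59.15 L
The loading dose fills Vd to the target concentration; clearance is irrelevant here.
LD = Vd × C / F = 59.15 × 34.00 / 0.77 = 2612 mg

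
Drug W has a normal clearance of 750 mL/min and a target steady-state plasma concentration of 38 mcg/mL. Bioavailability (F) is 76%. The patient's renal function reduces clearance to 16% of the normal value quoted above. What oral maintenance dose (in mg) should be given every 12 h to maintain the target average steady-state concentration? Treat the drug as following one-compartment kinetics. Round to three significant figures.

4320 mg

Convert clearance: 750 mL/min × 60 min/h ÷ 1000 mL/L = 45.00 L/h
Patient clearance = 0.16 × 45.00 = 7.200 L/h
D = CL × Css × τ / F = 7.200 × 38 × 12 / 0.76 = 4320 mg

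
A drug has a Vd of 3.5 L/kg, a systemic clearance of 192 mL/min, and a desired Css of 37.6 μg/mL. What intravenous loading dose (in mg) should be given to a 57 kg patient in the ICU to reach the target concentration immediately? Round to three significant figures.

Vd = 3.5 L/kg × 57 kg = 199.5 L
LD = Vd × C = 199.5 × 37.60 = 7501 mg

7500 mg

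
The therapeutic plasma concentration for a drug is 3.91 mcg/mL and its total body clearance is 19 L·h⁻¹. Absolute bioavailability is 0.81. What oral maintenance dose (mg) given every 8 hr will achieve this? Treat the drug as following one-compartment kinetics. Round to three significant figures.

734 mg

At steady state, dose per interval replaces the amount cleared in that interval: F·D/τ = CL·Css.
D = CL × Css × τ / F = 19.00 × 3.91 × 8 / 0.81 = 733.7 mg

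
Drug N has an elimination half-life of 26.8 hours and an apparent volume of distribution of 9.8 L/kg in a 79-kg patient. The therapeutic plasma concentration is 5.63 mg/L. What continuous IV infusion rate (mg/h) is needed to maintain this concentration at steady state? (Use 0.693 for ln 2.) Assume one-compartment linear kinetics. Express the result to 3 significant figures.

Total Vd = 9.8 × 79 = 774.2 L
k = 0.693/26.8 = 0.02586 h⁻¹, so CL = k·Vd = 0.02586 × 774.2 = 20.02 L/h
Infusion rate = CL × Css = 20.02 × 5.63 = 112.7 mg/h

113 mg/h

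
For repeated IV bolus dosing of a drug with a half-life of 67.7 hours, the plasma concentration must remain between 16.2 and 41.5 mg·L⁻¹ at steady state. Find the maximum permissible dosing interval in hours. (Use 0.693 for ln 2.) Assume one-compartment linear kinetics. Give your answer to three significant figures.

k = 0.693 / t½ = 0.693 / 67.7 = 0.01024 h⁻¹
Between IV bolus doses, concentration decays as C = C₀·e^(−kτ), so C_peak/C_trough = e^(kτ).
τ_max = ln(C_peak/C_trough) / k = ln(41.5/16.2) / 0.01024 = 0.9407 / 0.01024 = 91.87 h

91.9 h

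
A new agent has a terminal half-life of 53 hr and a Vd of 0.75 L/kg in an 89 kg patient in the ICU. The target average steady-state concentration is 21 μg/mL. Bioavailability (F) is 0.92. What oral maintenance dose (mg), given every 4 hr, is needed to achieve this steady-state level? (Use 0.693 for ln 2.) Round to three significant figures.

79.7 mg

Vd = 0.75 L/kg × 89 kg = 66.75 L
k = 0.693/53 = 0.01308 h⁻¹, so CL = k·Vd = 0.01308 × 66.75 = 0.8731 L/h
D = CL × Css × τ / F = 0.8731 × 21 × 4 / 0.92 = 79.72 mg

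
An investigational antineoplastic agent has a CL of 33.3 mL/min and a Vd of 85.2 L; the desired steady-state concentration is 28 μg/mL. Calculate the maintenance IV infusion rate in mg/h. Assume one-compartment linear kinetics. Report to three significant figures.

Convert clearance: 33.3 mL/min × 60 min/h ÷ 1000 mL/L = 1.998 L/h
R₀ = 1.998 × 28 = 55.94 mg/h

55.9 mg/h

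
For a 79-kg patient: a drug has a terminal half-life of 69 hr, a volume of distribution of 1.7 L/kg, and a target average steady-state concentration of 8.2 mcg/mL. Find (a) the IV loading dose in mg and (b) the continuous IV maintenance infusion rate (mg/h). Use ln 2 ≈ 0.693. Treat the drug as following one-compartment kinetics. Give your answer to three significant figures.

(a) 1100 mg; (b) 11.1 mg/h

Vd(total) = 79 kg × 1.7 L/kg = 134.3 L
LD = Vd × C = 134.3 × 8.2 = 1101 mg
CL = 0.693 × Vd / t½ = 0.693 × 134.3 / 69 = 1.349 L/h
Infusion rate = CL × Css = 1.349 × 8.2 = 11.06 mg/h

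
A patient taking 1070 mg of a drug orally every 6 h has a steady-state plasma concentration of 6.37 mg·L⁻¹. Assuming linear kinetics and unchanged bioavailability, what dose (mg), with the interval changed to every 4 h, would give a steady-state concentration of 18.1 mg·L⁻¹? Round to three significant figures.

For first-order elimination, Css ∝ F·D/(CL·τ); F and CL are unchanged, so Css ∝ D/τ.
D₂ = D₁ × (Css,target / Css,current) × (τ₂/τ₁) = 1070 × (18.1/6.37) × (4/6) = 2027 mg

2030 mg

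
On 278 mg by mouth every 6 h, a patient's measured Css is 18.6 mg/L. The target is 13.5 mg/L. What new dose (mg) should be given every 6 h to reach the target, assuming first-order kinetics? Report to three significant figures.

With linear kinetics, Css is proportional to dose rate (D/τ) at fixed clearance.
D₂ = D₁ × (Css,target / Css,current) = 278 × 13.5/18.6 = 201.8 mg

202 mg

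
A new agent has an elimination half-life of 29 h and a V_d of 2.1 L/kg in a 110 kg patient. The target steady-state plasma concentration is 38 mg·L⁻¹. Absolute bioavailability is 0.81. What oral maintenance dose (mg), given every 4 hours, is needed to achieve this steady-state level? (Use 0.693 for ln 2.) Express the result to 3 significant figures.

1040 mg

Vd = 2.1 L/kg × 110 kg = 231.0 L
CL = ln 2 · Vd / t½ = 0.693 × 231.0 / 29 = 5.520 L/h
D = CL × Css × τ / F = 5.520 × 38 × 4 / 0.81 = 1036 mg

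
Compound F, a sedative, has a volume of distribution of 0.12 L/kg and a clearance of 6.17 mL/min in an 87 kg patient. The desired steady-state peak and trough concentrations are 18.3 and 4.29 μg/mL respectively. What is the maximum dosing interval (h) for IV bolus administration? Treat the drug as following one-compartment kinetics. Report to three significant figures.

Vd(total) = 87 kg × 0.12 L/kg = 10.44 L
CL = 6.17 mL/min × 60/1000 = 0.3702 L/h
k = CL / Vd = 0.3702 / 10.44 = 0.03546 h⁻¹
Between IV bolus doses, concentration decays as C = C₀·e^(−kτ), so C_peak/C_trough = e^(kτ).
τ_max = ln(C_peak/C_trough) / k = ln(18.3/4.29) / 0.03546 = 1.451 / 0.03546 = 40.92 h

40.9 h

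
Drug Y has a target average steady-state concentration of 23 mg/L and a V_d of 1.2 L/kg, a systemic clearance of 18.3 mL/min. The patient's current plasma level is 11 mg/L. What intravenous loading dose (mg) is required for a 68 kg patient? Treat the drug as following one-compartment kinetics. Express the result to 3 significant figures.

Total Vd = 1.2 × 68 = 81.60 L
Concentration deficit ΔC = 23 − 11 = 12.00 mg/L
LD = Vd × ΔC = 81.60 × 12.00 = 979.2 mg

979 mg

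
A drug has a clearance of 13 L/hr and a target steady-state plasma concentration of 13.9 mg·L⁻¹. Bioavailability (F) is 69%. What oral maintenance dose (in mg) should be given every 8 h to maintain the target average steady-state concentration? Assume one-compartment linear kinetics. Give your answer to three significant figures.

2100 mg

D = CL × Css × τ / F = 13.00 × 13.9 × 8 / 0.69 = 2095 mg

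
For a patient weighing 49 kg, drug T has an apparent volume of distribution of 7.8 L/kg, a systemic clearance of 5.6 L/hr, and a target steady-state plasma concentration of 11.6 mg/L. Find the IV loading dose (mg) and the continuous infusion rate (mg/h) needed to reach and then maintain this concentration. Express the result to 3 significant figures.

Vd = 7.8 L/kg × 49 kg = 382.2 L
Loading: fill Vd to C_target → 382.2 L × 11.6 mg/L = 4434 mg
Infusion rate = 5.600 L/h × 11.6 mg/L = 64.96 mg/h

(a) 4430 mg; (b) 65.0 mg/h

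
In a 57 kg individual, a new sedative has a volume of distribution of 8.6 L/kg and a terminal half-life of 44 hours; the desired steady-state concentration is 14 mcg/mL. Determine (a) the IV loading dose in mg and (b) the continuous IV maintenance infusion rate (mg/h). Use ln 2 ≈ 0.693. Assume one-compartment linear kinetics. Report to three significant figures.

(a) 6860 mg; (b) 108 mg/h

Total Vd = 8.6 × 57 = 490.2 L
LD = Vd × C = 490.2 × 14 = 6863 mg
CL = 0.693 × Vd / t½ = 0.693 × 490.2 / 44 = 7.721 L/h
Infusion rate = CL × Css = 7.721 × 14 = 108.1 mg/h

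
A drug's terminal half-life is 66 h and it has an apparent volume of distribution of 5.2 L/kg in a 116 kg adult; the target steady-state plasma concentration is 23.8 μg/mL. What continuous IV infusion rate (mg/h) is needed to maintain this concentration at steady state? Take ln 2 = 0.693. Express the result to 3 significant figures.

Total Vd = 5.2 × 116 = 603.2 L
CL = ln 2 · Vd / t½ = 0.693 × 603.2 / 66 = 6.334 L/h
Infusion rate = CL × Css = 6.334 × 23.8 = 150.7 mg/h

151 mg/h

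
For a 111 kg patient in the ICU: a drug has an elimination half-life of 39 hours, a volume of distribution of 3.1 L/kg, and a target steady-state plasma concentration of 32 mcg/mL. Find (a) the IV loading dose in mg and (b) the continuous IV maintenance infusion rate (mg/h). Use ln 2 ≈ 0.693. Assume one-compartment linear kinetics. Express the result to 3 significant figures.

(a) 11000 mg; (b) 196 mg/h

Total Vd = 3.1 × 111 = 344.1 L
LD = Vd × C = 344.1 × 32 = 11010 mg
CL = 0.693 × Vd / t½ = 0.693 × 344.1 / 39 = 6.114 L/h
Infusion rate = CL × Css = 6.114 × 32 = 195.6 mg/h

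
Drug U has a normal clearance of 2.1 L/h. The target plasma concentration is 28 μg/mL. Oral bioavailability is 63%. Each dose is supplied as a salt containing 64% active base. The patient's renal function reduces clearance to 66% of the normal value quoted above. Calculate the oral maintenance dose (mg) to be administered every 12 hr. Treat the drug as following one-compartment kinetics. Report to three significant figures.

1160 mg

Patient clearance = 0.66 × 2.100 = 1.386 L/h
D = CL × Css × τ / F / S = 1.386 × 28 × 12 / 0.63 / 0.64 = 1155 mg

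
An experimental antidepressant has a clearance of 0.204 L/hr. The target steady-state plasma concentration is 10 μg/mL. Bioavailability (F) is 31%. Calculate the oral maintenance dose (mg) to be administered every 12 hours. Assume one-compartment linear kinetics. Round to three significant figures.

79.0 mg

D = CL × Css × τ / F = 0.2040 × 10 × 12 / 0.31 = 78.97 mg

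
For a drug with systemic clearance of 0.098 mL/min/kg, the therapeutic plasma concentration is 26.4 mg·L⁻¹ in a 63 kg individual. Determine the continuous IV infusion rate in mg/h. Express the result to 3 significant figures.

CL = 0.098 mL/min/kg × 63 kg = 6.174 mL/min = 6.174 × 60/1000 = 0.3704 L/h
At steady state, infusion rate equals elimination rate: rate in = CL × Css.
Rate = CL × Css = 0.3704 × 26.4 = 9.779 mg/h

9.78 mg/h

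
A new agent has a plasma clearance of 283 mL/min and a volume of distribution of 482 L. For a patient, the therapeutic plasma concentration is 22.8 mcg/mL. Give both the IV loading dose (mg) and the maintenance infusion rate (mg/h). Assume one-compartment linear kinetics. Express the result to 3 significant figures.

(a) 11000 mg; (b) 387 mg/h

LD = Vd · C_target = 482.0 × 22.8 = 10990 mg
CL = 283 mL/min = 283 × 0.06 = 16.98 L/h
Maintenance: replace elimination → rate = CL × Css = 16.98 × 22.8 = 387.1 mg/h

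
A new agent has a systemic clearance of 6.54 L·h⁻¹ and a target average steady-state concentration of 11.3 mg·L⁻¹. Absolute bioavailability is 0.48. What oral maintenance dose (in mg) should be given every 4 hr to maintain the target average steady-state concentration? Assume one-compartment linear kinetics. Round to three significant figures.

616 mg

At steady state, dose per interval replaces the amount cleared in that interval: F·D/τ = CL·Css.
D = CL × Css × τ / F = 6.540 × 11.3 × 4 / 0.48 = 615.9 mg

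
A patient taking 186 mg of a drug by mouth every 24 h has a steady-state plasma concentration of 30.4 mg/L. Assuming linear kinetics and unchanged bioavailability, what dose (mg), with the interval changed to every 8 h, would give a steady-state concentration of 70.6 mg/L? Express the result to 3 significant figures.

For first-order elimination, Css ∝ F·D/(CL·τ); F and CL are unchanged, so Css ∝ D/τ.
D₂ = D₁ × (Css,target / Css,current) × (τ₂/τ₁) = 186 × (70.6/30.4) × (8/24) = 144.0 mg

144 mg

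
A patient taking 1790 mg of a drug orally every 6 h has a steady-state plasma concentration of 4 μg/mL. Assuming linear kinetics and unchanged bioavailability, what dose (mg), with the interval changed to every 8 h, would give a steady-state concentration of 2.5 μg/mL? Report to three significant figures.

For first-order elimination, Css ∝ F·D/(CL·τ); F and CL are unchanged, so Css ∝ D/τ.
D₂ = D₁ × (Css,target / Css,current) × (τ₂/τ₁) = 1790 × (2.5/4) × (8/6) = 1492 mg

1490 mg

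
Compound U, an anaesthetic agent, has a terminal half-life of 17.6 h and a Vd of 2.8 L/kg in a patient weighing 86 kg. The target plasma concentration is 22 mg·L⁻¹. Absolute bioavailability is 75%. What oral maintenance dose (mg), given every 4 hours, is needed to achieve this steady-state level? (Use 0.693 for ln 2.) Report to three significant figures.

Total Vd = 2.8 × 86 = 240.8 L
k = 0.693/17.6 = 0.03938 h⁻¹, so CL = k·Vd = 0.03938 × 240.8 = 9.483 L/h
D = CL × Css × τ / F = 9.483 × 22 × 4 / 0.75 = 1113 mg

1110 mg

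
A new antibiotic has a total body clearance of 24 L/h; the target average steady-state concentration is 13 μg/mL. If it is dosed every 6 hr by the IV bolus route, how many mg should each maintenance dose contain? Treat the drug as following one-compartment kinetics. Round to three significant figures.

D = CL × Css × τ = 24.00 × 13 × 6 = 1872 mg

1870 mg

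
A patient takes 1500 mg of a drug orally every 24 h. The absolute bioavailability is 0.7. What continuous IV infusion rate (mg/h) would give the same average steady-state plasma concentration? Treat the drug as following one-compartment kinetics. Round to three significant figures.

Equivalent systemic input: infusion rate = F·D/τ.
Rate = 0.7 × 1500 / 24 = 43.75 mg/h

43.8 mg/h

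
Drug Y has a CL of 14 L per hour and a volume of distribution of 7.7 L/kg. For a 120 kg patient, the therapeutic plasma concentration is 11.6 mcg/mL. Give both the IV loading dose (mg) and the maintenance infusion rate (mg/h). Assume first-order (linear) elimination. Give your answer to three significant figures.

(a) 10700 mg; (b) 162 mg/h

Vd(total) = 120 kg × 7.7 L/kg = 924.0 L
LD = Vd · C_target = 924.0 × 11.6 = 10720 mg
Maintenance: replace elimination → rate = CL × Css = 14.00 × 11.6 = 162.4 mg/h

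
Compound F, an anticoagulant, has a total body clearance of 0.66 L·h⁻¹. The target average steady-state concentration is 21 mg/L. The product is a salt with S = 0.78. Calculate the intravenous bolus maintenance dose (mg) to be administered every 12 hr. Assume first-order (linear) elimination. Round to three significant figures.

D = CL × Css × τ / S = 0.6600 × 21 × 12 / 0.78 = 213.2 mg

213 mg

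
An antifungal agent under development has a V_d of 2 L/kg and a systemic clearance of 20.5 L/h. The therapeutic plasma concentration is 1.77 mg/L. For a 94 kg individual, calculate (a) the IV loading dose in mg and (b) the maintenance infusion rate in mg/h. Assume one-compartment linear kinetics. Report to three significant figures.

(a) 333 mg; (b) 36.3 mg/h

Total Vd = 2 × 94 = 188.0 L
LD = Vd · C_target = 188.0 × 1.77 = 332.8 mg
Infusion rate = 20.50 L/h × 1.77 mg/L = 36.29 mg/h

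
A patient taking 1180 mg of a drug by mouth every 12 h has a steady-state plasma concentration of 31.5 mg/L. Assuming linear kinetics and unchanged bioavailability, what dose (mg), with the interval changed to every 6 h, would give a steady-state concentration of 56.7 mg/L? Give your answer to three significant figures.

With linear kinetics, Css is proportional to dose rate (D/τ) at fixed clearance.
D₂ = D₁ × (Css,target / Css,current) × (τ₂/τ₁) = 1180 × (56.7/31.5) × (6/12) = 1062 mg

1060 mg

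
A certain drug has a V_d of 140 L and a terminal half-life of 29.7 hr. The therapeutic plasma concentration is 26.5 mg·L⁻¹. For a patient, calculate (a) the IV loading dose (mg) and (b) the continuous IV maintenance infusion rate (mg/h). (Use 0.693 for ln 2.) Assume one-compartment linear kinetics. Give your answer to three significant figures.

(a) 3710 mg; (b) 86.6 mg/h

LD = Vd × C = 140.0 × 26.5 = 3710 mg
CL = 0.693 × Vd / t½ = 0.693 × 140.0 / 29.7 = 3.267 L/h
Infusion rate = CL × Css = 3.267 × 26.5 = 86.58 mg/h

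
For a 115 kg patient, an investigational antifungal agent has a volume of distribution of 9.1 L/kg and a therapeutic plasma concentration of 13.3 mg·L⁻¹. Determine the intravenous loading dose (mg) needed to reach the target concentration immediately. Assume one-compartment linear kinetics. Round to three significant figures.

Vd(total) = 115 kg × 9.1 L/kg = 1047 L
LD = Vd × C = 1047 × 13.30 = 13930 mg

13900 mg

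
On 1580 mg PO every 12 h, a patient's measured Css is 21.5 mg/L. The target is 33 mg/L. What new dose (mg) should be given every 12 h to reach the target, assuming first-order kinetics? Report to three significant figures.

2430 mg

For first-order elimination, Css ∝ F·D/(CL·τ); F and CL are unchanged, so Css ∝ D/τ.
D₂ = D₁ × (Css,target / Css,current) = 1580 × 33/21.5 = 2425 mg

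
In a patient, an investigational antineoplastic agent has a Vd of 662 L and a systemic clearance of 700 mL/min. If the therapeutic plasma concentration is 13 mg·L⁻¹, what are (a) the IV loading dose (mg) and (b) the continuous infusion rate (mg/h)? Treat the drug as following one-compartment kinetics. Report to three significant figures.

Loading dose = Vd × C = 662.0 × 13 = 8606 mg
CL = 700 mL/min = 700 × 0.06 = 42.00 L/h
Maintenance: replace elimination → rate = CL × Css = 42.00 × 13 = 546.0 mg/h

(a) 8610 mg; (b) 546 mg/h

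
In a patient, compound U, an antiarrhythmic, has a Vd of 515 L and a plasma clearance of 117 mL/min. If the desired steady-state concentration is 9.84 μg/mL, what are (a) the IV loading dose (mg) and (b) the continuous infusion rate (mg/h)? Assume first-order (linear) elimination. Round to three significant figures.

LD = Vd · C_target = 515.0 × 9.84 = 5068 mg
CL = 117 mL/min × 60/1000 = 7.020 L/h
Maintenance infusion rate = CL × Css = 7.020 × 9.84 = 69.08 mg/h

(a) 5070 mg; (b) 69.1 mg/h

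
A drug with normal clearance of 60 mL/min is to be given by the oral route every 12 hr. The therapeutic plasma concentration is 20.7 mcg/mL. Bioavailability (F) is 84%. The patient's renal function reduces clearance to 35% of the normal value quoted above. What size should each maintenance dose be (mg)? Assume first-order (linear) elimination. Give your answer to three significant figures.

CL = 60 mL/min × 60/1000 = 3.600 L/h
Patient clearance = 0.35 × 3.600 = 1.260 L/h
At steady state, dose per interval replaces the amount cleared in that interval: F·D/τ = CL·Css.
D = CL × Css × τ / F = 1.260 × 20.7 × 12 / 0.84 = 372.6 mg

373 mg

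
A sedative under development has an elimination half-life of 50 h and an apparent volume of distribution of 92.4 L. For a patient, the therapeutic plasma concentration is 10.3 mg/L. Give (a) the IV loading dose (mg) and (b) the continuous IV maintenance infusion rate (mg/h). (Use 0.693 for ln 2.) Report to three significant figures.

LD = Vd × C = 92.40 × 10.3 = 951.7 mg
CL = 0.693 × Vd / t½ = 0.693 × 92.40 / 50 = 1.281 L/h
Infusion rate = CL × Css = 1.281 × 10.3 = 13.19 mg/h

(a) 952 mg; (b) 13.2 mg/h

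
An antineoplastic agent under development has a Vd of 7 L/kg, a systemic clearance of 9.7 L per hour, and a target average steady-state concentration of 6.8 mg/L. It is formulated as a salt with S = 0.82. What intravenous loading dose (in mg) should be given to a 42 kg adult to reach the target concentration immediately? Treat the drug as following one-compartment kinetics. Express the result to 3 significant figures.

2440 mg

Vd = 7 L/kg × 42 kg = 294.0 L
LD = Vd × C / S = 294.0 × 6.800 / 0.82 = 2438 mg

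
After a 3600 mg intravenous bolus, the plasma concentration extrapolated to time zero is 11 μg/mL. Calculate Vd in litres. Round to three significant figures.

Immediately after an IV bolus, C₀ = Dose / Vd, so Vd = Dose / C₀.
Vd = 3600 / 11 = 327.3 L

327 L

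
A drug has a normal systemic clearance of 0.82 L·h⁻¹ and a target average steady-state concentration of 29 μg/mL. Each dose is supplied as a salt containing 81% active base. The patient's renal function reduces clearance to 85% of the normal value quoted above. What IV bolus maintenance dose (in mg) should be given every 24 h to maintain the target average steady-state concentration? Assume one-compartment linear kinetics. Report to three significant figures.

599 mg

Patient clearance = 0.85 × 0.8200 = 0.6970 L/h
D = CL × Css × τ / S = 0.6970 × 29 × 24 / 0.81 = 598.9 mg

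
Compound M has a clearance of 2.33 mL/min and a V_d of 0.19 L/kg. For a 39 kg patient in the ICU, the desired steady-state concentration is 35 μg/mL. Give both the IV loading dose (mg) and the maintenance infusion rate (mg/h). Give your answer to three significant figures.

(a) 259 mg; (b) 4.89 mg/h

Vd = 0.19 L/kg × 39 kg = 7.410 L
LD = Vd · C_target = 7.410 × 35 = 259.4 mg
CL = 2.33 mL/min × 60/1000 = 0.1398 L/h
Infusion rate = 0.1398 L/h × 35 mg/L = 4.893 mg/h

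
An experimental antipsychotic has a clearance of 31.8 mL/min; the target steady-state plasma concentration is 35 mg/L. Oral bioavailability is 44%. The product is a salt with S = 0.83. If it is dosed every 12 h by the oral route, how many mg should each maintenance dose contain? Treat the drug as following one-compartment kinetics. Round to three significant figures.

2190 mg

CL = 31.8 mL/min × 60/1000 = 1.908 L/h
D = CL × Css × τ / F / S = 1.908 × 35 × 12 / 0.44 / 0.83 = 2194 mg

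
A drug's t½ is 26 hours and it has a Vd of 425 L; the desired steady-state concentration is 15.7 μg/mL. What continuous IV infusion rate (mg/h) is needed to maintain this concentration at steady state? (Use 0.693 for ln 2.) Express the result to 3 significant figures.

178 mg/h

CL = ln 2 · Vd / t½ = 0.693 × 425.0 / 26 = 11.33 L/h
Infusion rate = CL × Css = 11.33 × 15.7 = 177.9 mg/h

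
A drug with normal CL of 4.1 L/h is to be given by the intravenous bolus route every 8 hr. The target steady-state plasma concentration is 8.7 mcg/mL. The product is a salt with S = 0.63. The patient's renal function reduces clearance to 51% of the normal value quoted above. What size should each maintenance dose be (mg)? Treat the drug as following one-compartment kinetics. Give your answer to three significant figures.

231 mg

Patient clearance = 0.51 × 4.100 = 2.091 L/h
D = CL × Css × τ / S = 2.091 × 8.7 × 8 / 0.63 = 231.0 mg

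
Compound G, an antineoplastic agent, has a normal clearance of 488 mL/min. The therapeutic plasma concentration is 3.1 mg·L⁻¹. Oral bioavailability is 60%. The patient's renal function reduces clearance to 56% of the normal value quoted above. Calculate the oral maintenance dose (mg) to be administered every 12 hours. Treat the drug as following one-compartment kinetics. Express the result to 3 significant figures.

1020 mg

CL = 488 mL/min × 60/1000 = 29.28 L/h
Patient clearance = 0.56 × 29.28 = 16.40 L/h
D = CL × Css × τ / F = 16.40 × 3.1 × 12 / 0.6 = 1017 mg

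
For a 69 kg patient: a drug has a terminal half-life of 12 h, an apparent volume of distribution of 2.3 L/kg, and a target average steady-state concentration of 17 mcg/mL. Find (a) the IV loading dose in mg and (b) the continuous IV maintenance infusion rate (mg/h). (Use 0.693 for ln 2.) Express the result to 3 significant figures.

Total Vd = 2.3 × 69 = 158.7 L
LD = Vd × C = 158.7 × 17 = 2698 mg
CL = 0.693 × Vd / t½ = 0.693 × 158.7 / 12 = 9.165 L/h
Infusion rate = CL × Css = 9.165 × 17 = 155.8 mg/h

(a) 2700 mg; (b) 156 mg/h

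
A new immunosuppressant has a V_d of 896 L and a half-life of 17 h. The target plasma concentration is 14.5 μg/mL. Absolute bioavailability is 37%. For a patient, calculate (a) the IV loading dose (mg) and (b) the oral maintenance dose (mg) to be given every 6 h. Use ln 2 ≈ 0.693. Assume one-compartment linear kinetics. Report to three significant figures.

LD = Vd × C = 896.0 × 14.5 = 12990 mg
CL = 0.693 × Vd / t½ = 0.693 × 896.0 / 17 = 36.53 L/h
D = CL × Css × τ / F = 36.53 × 14.5 × 6 / 0.37 = 8589 mg

(a) 13000 mg; (b) 8590 mg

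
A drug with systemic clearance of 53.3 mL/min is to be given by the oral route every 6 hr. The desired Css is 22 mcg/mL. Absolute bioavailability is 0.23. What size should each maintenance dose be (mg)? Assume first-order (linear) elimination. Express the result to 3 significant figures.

1840 mg

Convert clearance: 53.3 mL/min × 60 min/h ÷ 1000 mL/L = 3.198 L/h
D = CL × Css × τ / F = 3.198 × 22 × 6 / 0.23 = 1835 mg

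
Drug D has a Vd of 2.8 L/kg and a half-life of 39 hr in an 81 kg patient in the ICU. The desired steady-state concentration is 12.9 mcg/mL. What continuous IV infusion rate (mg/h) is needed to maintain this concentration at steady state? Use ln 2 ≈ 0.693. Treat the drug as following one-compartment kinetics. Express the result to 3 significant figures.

52.0 mg/h

Vd(total) = 81 kg × 2.8 L/kg = 226.8 L
k = 0.693/39 = 0.01777 h⁻¹, so CL = k·Vd = 0.01777 × 226.8 = 4.030 L/h
Infusion rate = CL × Css = 4.030 × 12.9 = 51.99 mg/h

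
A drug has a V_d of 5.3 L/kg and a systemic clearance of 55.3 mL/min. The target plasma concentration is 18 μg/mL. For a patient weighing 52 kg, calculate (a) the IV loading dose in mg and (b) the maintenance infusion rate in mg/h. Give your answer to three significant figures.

(a) 4960 mg; (b) 59.7 mg/h

Vd = 5.3 L/kg × 52 kg = 275.6 L
Loading dose = Vd × C = 275.6 × 18 = 4961 mg
CL = 55.3 mL/min = 55.3 × 0.06 = 3.318 L/h
Infusion rate = 3.318 L/h × 18 mg/L = 59.72 mg/h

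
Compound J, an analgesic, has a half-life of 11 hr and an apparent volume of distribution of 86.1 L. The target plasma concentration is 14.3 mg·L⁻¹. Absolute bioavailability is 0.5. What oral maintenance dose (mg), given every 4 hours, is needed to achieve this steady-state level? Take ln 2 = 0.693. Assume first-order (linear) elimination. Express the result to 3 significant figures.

621 mg

k = 0.693/11 = 0.06300 h⁻¹, so CL = k·Vd = 0.06300 × 86.10 = 5.424 L/h
D = CL × Css × τ / F = 5.424 × 14.3 × 4 / 0.5 = 620.5 mg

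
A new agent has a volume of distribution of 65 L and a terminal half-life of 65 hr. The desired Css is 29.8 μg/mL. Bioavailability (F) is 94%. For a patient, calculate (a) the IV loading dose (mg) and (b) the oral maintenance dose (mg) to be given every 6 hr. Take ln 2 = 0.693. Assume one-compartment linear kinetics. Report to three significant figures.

LD = Vd × C = 65.00 × 29.8 = 1937 mg
CL = 0.693 × Vd / t½ = 0.693 × 65.00 / 65 = 0.6930 L/h
D = CL × Css × τ / F = 0.6930 × 29.8 × 6 / 0.94 = 131.8 mg

(a) 1940 mg; (b) 132 mg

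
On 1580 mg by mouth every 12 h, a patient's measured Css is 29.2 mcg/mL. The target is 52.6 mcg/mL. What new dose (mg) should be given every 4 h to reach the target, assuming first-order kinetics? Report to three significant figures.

949 mg

For first-order elimination, Css ∝ F·D/(CL·τ); F and CL are unchanged, so Css ∝ D/τ.
D₂ = D₁ × (Css,target / Css,current) × (τ₂/τ₁) = 1580 × (52.6/29.2) × (4/12) = 948.7 mg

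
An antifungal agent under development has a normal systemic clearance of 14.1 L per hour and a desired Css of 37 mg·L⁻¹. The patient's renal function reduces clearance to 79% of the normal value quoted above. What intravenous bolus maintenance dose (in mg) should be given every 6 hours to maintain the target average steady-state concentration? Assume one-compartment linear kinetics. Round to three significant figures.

2470 mg

Patient clearance = 0.79 × 14.10 = 11.14 L/h
At steady state, dose per interval replaces the amount cleared in that interval: D/τ = CL·Css.
D = CL × Css × τ = 11.14 × 37 × 6 = 2473 mg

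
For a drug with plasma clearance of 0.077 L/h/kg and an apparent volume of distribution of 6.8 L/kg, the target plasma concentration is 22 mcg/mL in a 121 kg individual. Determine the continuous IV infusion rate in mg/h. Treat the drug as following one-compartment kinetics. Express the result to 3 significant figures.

CL = 0.077 L/h/kg × 121 kg = 9.317 L/h
Infusion rate = CL · Css = 9.317 L/h × 22 mg/L = 205.0 mg/h

205 mg/h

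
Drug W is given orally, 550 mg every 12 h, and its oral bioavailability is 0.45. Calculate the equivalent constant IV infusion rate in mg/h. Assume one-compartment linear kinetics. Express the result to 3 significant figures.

20.6 mg/h

Equivalent systemic input: infusion rate = F·D/τ.
Rate = 0.45 × 550 / 12 = 20.63 mg/h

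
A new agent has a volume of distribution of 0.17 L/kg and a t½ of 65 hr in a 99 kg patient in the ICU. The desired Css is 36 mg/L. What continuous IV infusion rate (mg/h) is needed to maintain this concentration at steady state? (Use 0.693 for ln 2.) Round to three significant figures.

Total Vd = 0.17 × 99 = 16.83 L
CL = ln 2 · Vd / t½ = 0.693 × 16.83 / 65 = 0.1794 L/h
Infusion rate = CL × Css = 0.1794 × 36 = 6.458 mg/h

6.46 mg/h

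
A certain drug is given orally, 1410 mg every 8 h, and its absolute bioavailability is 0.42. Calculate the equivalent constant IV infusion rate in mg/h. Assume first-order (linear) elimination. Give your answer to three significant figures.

Equivalent systemic input: infusion rate = F·D/τ.
Rate = 0.42 × 1410 / 8 = 74.03 mg/h

74.0 mg/h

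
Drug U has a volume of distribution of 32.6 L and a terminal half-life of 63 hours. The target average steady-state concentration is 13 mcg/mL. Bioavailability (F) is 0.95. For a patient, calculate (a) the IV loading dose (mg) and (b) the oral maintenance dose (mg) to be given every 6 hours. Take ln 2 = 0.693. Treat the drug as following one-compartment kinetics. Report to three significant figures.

LD = Vd × C = 32.60 × 13 = 423.8 mg
CL = 0.693 × Vd / t½ = 0.693 × 32.60 / 63 = 0.3586 L/h
D = CL × Css × τ / F = 0.3586 × 13 × 6 / 0.95 = 29.44 mg

(a) 424 mg; (b) 29.4 mg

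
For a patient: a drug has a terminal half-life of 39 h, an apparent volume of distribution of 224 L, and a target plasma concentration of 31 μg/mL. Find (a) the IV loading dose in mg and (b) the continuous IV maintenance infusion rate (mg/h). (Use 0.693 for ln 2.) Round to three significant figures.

(a) 6940 mg; (b) 123 mg/h

LD = Vd × C = 224.0 × 31 = 6944 mg
CL = 0.693 × Vd / t½ = 0.693 × 224.0 / 39 = 3.980 L/h
Infusion rate = CL × Css = 3.980 × 31 = 123.4 mg/h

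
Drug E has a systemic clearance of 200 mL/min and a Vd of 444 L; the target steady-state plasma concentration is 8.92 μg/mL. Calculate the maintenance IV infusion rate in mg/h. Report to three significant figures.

107 mg/h

Convert clearance: 200 mL/min × 60 min/h ÷ 1000 mL/L = 12.00 L/h
Rate = CL × Css = 12.00 × 8.92 = 107.0 mg/h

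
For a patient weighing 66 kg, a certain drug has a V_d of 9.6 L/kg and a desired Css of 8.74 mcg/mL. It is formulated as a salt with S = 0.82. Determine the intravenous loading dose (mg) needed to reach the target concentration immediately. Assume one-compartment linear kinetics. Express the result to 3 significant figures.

Total Vd = 9.6 × 66 = 633.6 L
LD = Vd × C / S = 633.6 × 8.740 / 0.82 = 6753 mg

6750 mg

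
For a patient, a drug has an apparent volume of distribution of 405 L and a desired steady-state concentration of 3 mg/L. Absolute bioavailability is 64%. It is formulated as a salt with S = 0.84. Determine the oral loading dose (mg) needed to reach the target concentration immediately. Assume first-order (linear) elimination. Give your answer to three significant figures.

2260 mg

The loading dose fills Vd to the target concentration.
LD = Vd × C / F / S = 405.0 × 3.000 / 0.64 / 0.84 = 2260 mg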